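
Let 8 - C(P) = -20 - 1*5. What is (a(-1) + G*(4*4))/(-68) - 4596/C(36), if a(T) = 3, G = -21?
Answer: -100513/748 ≈ -134.38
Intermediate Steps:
C(P) = 33 (C(P) = 8 - (-20 - 1*5) = 8 - (-20 - 5) = 8 - 1*(-25) = 8 + 25 = 33)
(a(-1) + G*(4*4))/(-68) - 4596/C(36) = (3 - 84*4)/(-68) - 4596/33 = (3 - 21*16)*(-1/68) - 4596*1/33 = (3 - 336)*(-1/68) - 1532/11 = -333*(-1/68) - 1532/11 = 333/68 - 1532/11 = -100513/748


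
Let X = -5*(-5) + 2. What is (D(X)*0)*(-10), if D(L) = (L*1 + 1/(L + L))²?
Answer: 0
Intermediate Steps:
X = 27 (X = 25 + 2 = 27)
D(L) = (L + 1/(2*L))²
(D(X)*0)*(-10) = (((¼)*(1 + 2*27²)²/27²)*0)*(-10) = (((¼)*(1/729)*(1 + 2*729)²)*0)*(-10) = (((¼)*(1/729)*(1 + 1458)²)*0)*(-10) = (((¼)*(1/729)*1459²)*0)*(-10) = (((¼)*(1/729)*2128681)*0)*(-10) = ((2128681/2916)*0)*(-10) = 0*(-10) = 0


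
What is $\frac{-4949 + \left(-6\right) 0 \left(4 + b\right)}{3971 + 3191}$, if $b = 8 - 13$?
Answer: $- \frac{4949}{7162} \approx -0.69101$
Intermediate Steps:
$b = -5$ ($b = 8 - 13 = -5$)
$\frac{-4949 + \left(-6\right) 0 \left(4 + b\right)}{3971 + 3191} = \frac{-4949 + \left(-6\right) 0 \left(4 - 5\right)}{3971 + 3191} = \frac{-4949 + 0 \left(-1\right)}{7162} = \left(-4949 + 0\right) \frac{1}{7162} = \left(-4949\right) \frac{1}{7162} = - \frac{4949}{7162}$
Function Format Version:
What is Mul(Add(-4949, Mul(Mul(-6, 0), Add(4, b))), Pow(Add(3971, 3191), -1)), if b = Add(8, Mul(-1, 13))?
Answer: Rational(-4949, 7162) ≈ -0.69101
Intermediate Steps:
b = -5 (b = Add(8, -13) = -5)
Mul(Add(-4949, Mul(Mul(-6, 0), Add(4, b))), Pow(Add(3971, 3191), -1)) = Mul(Add(-4949, Mul(Mul(-6, 0), Add(4, -5))), Pow(Add(3971, 3191), -1)) = Mul(Add(-4949, Mul(0, -1)), Pow(7162, -1)) = Mul(Add(-4949, 0), Rational(1, 7162)) = Mul(-4949, Rational(1, 7162)) = Rational(-4949, 7162)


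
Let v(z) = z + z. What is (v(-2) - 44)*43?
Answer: -2064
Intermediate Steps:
v(z) = 2*z
(v(-2) - 44)*43 = (2*(-2) - 44)*43 = (-4 - 44)*43 = -48*43 = -2064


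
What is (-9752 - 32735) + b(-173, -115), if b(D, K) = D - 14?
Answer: -42674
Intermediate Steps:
b(D, K) = -14 + D
(-9752 - 32735) + b(-173, -115) = (-9752 - 32735) + (-14 - 173) = -42487 - 187 = -42674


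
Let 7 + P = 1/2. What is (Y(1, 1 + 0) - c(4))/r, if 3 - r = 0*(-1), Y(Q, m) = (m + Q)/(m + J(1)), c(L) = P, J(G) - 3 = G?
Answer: 23/10 ≈ 2.3000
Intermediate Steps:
J(G) = 3 + G
P = -13/2 (P = -7 + 1/2 = -13/2 ≈ -6.5000)
c(L) = -13/2
Y(Q, m) = (Q + m)/(4 + m) (Y(Q, m) = (m + Q)/(m + (3 + 1)) = (Q + m)/(m + 4) = (Q + m)/(4 + m))
r = 3 (r = 3 - 0*(-1) = 3 - 1*0 = 3 + 0 = 3)
(Y(1, 1 + 0) - c(4))/r = ((1 + (1 + 0))/(4 + (1 + 0)) - 1*(-13/2))/3 = ((1 + 1)/(4 + 1) + 13/2)/3 = (2/5 + 13/2)/3 = (1/3)*(69/10) = 23/10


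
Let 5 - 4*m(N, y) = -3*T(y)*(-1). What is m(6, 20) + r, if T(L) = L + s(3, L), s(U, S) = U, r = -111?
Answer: -127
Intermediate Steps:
T(L) = 3 + L (T(L) = L + 3 = 3 + L)
m(N, y) = -1 - 3*y/4 (m(N, y) = 5/4 - (-3*(3 + y))*(-1)/4 = 5/4 - (-9 - 3*y)*(-1)/4 = 5/4 - (9 + 3*y)/4 = 5/4 + (-9/4 - 3*y/4) = -1 - 3*y/4)
m(6, 20) + r = (-1 - ¾*20) - 111 = (-1 - 15) - 111 = -16 - 111 = -127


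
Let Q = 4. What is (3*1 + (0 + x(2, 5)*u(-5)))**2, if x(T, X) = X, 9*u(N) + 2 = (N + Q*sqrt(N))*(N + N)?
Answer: (267 - 200*I*sqrt(5))**2/81 ≈ -1589.0 - 2948.3*I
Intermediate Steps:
u(N) = -2/9 + 2*N*(N + 4*sqrt(N))/9 (u(N) = -2/9 + ((N + 4*sqrt(N))*(N + N))/9 = -2/9 + ((N + 4*sqrt(N))*(2*N))/9 = -2/9 + (2*N*(N + 4*sqrt(N)))/9 = -2/9 + 2*N*(N + 4*sqrt(N))/9)
(3*1 + (0 + x(2, 5)*u(-5)))**2 = (3*1 + (0 + 5*(-2/9 + (2/9)*(-5)**2 + 8*(-5)**(3/2)/9)))**2 = (3 + (0 + 5*(-2/9 + (2/9)*25 + 8*(-5*I*sqrt(5))/9)))**2 = (3 + (0 + 5*(-2/9 + 50/9 - 40*I*sqrt(5)/9)))**2 = (3 + (0 + 5*(16/3 - 40*I*sqrt(5)/9)))**2 = (3 + (0 + (80/3 - 200*I*sqrt(5)/9)))**2 = (3 + (80/3 - 200*I*sqrt(5)/9))**2 = (89/3 - 200*I*sqrt(5)/9)**2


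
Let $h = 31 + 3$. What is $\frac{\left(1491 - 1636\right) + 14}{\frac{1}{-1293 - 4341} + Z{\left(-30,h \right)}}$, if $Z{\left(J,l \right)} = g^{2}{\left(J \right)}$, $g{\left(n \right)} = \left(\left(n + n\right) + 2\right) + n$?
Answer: $- \frac{738054}{43629695} \approx -0.016916$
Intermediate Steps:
$g{\left(n \right)} = 2 + 3 n$ ($g{\left(n \right)} = \left(2 n + 2\right) + n = \left(2 + 2 n\right) + n = 2 + 3 n$)
$h = 34$
$Z{\left(J,l \right)} = \left(2 + 3 J\right)^{2}$
$\frac{\left(1491 - 1636\right) + 14}{\frac{1}{-1293 - 4341} + Z{\left(-30,h \right)}} = \frac{\left(1491 - 1636\right) + 14}{\frac{1}{-1293 - 4341} + \left(2 + 3 \left(-30\right)\right)^{2}} = \frac{\left(1491 - 1636\right) + 14}{\frac{1}{-5634} + \left(2 - 90\right)^{2}} = \frac{-145 + 14}{- \frac{1}{5634} + \left(-88\right)^{2}} = - \frac{131}{- \frac{1}{5634} + 7744} = - \frac{131}{\frac{43629695}{5634}} = \left(-131\right) \frac{5634}{43629695} = - \frac{738054}{43629695}$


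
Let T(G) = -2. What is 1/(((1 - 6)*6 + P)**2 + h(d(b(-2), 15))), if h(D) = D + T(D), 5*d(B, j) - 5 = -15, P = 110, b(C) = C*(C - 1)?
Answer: 1/6396 ≈ 0.00015635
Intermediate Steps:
b(C) = C*(-1 + C)
d(B, j) = -2 (d(B, j) = 1 + (1/5)*(-15) = 1 - 3 = -2)
h(D) = -2 + D (h(D) = D - 2 = -2 + D)
1/(((1 - 6)*6 + P)**2 + h(d(b(-2), 15))) = 1/(((1 - 6)*6 + 110)**2 + (-2 - 2)) = 1/((-5*6 + 110)**2 - 4) = 1/((-30 + 110)**2 - 4) = 1/(80**2 - 4) = 1/(6400 - 4) = 1/6396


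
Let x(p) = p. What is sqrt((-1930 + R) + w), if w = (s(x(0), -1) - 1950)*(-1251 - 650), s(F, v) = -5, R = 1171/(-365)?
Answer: sqrt(494867165710)/365 ≈ 1927.3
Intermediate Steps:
R = -1171/365 (R = 1171*(-1/365) = -1171/365 ≈ -3.2082)
w = 3716455 (w = (-5 - 1950)*(-1251 - 650) = -1955*(-1901) = 3716455)
sqrt((-1930 + R) + w) = sqrt((-1930 - 1171/365) + 3716455) = sqrt(-705621/365 + 3716455) = sqrt(1355800454/365) = sqrt(494867165710)/365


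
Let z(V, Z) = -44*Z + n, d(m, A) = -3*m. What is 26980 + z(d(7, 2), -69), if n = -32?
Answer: 29984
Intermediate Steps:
z(V, Z) = -32 - 44*Z (z(V, Z) = -44*Z - 32 = -32 - 44*Z)
26980 + z(d(7, 2), -69) = 26980 + (-32 - 44*(-69)) = 26980 + (-32 + 3036) = 26980 + 3004 = 29984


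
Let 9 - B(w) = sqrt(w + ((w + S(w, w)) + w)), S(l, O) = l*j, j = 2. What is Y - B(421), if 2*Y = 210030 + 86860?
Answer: 148436 + sqrt(2105) ≈ 1.4848e+5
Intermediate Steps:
S(l, O) = 2*l (S(l, O) = l*2 = 2*l)
Y = 148445 (Y = (210030 + 86860)/2 = (1/2)*296890 = 148445)
B(w) = 9 - sqrt(5)*sqrt(w) (B(w) = 9 - sqrt(w + ((w + 2*w) + w)) = 9 - sqrt(w + (3*w + w)) = 9 - sqrt(w + 4*w) = 9 - sqrt(5*w) = 9 - sqrt(5)*sqrt(w))
Y - B(421) = 148445 - (9 - sqrt(5)*sqrt(421)) = 148445 - (9 - sqrt(2105)) = 148445 + (-9 + sqrt(2105)) = 148436 + sqrt(2105)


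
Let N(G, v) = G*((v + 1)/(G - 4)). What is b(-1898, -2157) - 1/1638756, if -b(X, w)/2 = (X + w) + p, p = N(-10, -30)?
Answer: 13358202479/1638756 ≈ 8151.4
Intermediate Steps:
N(G, v) = G*(1 + v)/(-4 + G) (N(G, v) = G*((1 + v)/(-4 + G)) = G*(1 + v)/(-4 + G))
p = -145/7 (p = -10*(1 - 30)/(-4 - 10) = -10*(-29)/(-14) = -10*(-1/14)*(-29) = -145/7 ≈ -20.714)
b(X, w) = 290/7 - 2*X - 2*w (b(X, w) = -2*((X + w) - 145/7) = -2*(-145/7 + X + w) = 290/7 - 2*X - 2*w)
b(-1898, -2157) - 1/1638756 = (290/7 - 2*(-1898) - 2*(-2157)) - 1/1638756 = (290/7 + 3796 + 4314) - 1*1/1638756 = 57060/7 - 1/1638756 = 13358202479/1638756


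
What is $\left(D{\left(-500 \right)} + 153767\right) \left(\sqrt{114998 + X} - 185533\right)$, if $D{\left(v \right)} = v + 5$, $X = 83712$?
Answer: $-28437013976 + 153272 \sqrt{198710} \approx -2.8369 \cdot 10^{10}$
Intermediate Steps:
$D{\left(v \right)} = 5 + v$
$\left(D{\left(-500 \right)} + 153767\right) \left(\sqrt{114998 + X} - 185533\right) = \left(\left(5 - 500\right) + 153767\right) \left(\sqrt{114998 + 83712} - 185533\right) = \left(-495 + 153767\right) \left(\sqrt{198710} - 185533\right) = 153272 \left(-185533 + \sqrt{198710}\right) = -28437013976 + 153272 \sqrt{198710}$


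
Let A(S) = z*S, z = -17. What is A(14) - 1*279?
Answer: -517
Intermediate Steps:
A(S) = -17*S
A(14) - 1*279 = -17*14 - 1*279 = -238 - 279 = -517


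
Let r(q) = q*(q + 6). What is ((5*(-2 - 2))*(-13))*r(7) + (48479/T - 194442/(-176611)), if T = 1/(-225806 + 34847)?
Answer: -1634972394056869/176611 ≈ -9.2575e+9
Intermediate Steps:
r(q) = q*(6 + q)
T = -1/190959 (T = 1/(-190959) = -1/190959 ≈ -5.2367e-6)
((5*(-2 - 2))*(-13))*r(7) + (48479/T - 194442/(-176611)) = ((5*(-2 - 2))*(-13))*(7*(6 + 7)) + (48479/(-1/190959) - 194442/(-176611)) = ((5*(-4))*(-13))*(7*13) + (48479*(-190959) - 194442*(-1/176611)) = -20*(-13)*91 + (-9257501361 + 194442/176611) = 260*91 - 1634976572673129/176611 = 23660 - 1634976572673129/176611 = -1634972394056869/176611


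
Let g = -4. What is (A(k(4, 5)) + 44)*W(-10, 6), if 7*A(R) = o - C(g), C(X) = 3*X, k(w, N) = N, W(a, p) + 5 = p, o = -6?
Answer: 314/7 ≈ 44.857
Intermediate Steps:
W(a, p) = -5 + p
A(R) = 6/7 (A(R) = (-6 - 3*(-4))/7 = (-6 - 1*(-12))/7 = (-6 + 12)/7 = (⅐)*6 = 6/7)
(A(k(4, 5)) + 44)*W(-10, 6) = (6/7 + 44)*(-5 + 6) = (314/7)*1 = 314/7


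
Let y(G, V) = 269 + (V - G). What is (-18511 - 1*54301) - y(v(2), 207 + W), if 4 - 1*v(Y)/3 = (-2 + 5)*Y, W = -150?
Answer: -73144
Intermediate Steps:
v(Y) = 12 - 9*Y (v(Y) = 12 - 3*(-2 + 5)*Y = 12 - 9*Y)
y(G, V) = 269 + V - G
(-18511 - 1*54301) - y(v(2), 207 + W) = (-18511 - 1*54301) - (269 + (207 - 150) - (12 - 9*2)) = (-18511 - 54301) - (269 + 57 - (12 - 18)) = -72812 - (269 + 57 - 1*(-6)) = -72812 - (269 + 57 + 6) = -72812 - 1*332 = -72812 - 332 = -73144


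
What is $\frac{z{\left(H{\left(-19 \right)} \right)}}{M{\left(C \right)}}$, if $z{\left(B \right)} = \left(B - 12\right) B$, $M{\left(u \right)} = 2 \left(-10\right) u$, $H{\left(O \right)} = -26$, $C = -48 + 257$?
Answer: $- \frac{13}{55} \approx -0.23636$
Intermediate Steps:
$C = 209$
$M{\left(u \right)} = - 20 u$
$z{\left(B \right)} = B \left(-12 + B\right)$ ($z{\left(B \right)} = \left(-12 + B\right) B = B \left(-12 + B\right)$)
$\frac{z{\left(H{\left(-19 \right)} \right)}}{M{\left(C \right)}} = \frac{\left(-26\right) \left(-12 - 26\right)}{\left(-20\right) 209} = \frac{\left(-26\right) \left(-38\right)}{-4180} = 988 \left(- \frac{1}{4180}\right) = - \frac{13}{55}$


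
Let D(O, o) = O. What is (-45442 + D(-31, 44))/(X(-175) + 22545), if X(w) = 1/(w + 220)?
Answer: -2046285/1014526 ≈ -2.0170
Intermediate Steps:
X(w) = 1/(220 + w)
(-45442 + D(-31, 44))/(X(-175) + 22545) = (-45442 - 31)/(1/(220 - 175) + 22545) = -45473/(1/45 + 22545) = -45473/1014526/45 = -45473*45/1014526 = -2046285/1014526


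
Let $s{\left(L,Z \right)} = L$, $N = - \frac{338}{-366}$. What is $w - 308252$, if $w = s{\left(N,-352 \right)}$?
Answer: $- \frac{56409947}{183} \approx -3.0825 \cdot 10^{5}$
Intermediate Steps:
$N = \frac{169}{183}$ ($N = \left(-338\right) \left(- \frac{1}{366}\right) = \frac{169}{183} \approx 0.9235$)
$w = \frac{169}{183} \approx 0.9235$
$w - 308252 = \frac{169}{183} - 308252 = - \frac{56409947}{183}$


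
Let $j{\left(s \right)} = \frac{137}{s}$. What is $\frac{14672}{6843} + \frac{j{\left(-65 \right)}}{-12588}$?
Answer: $\frac{4001953777}{1866359820} \approx 2.1443$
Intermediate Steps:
$\frac{14672}{6843} + \frac{j{\left(-65 \right)}}{-12588} = \frac{14672}{6843} + \frac{137 \frac{1}{-65}}{-12588} = 14672 \cdot \frac{1}{6843} + 137 \left(- \frac{1}{65}\right) \left(- \frac{1}{12588}\right) = \frac{14672}{6843} - - \frac{137}{818220} = \frac{14672}{6843} + \frac{137}{818220} = \frac{4001953777}{1866359820}$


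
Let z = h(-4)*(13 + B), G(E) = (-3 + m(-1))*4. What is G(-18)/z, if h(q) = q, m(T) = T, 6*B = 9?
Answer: 8/29 ≈ 0.27586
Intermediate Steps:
B = 3/2 (B = (1/6)*9 = 3/2 ≈ 1.5000)
G(E) = -16 (G(E) = (-3 - 1)*4 = -4*4 = -16)
z = -58 (z = -4*(13 + 3/2) = -4*29/2 = -58)
G(-18)/z = -16/(-58) = -16*(-1/58) = 8/29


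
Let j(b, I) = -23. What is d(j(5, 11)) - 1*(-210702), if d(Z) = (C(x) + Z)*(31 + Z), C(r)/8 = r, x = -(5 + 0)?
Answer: 210198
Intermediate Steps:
x = -5 (x = -1*5 = -5)
C(r) = 8*r
d(Z) = (-40 + Z)*(31 + Z) (d(Z) = (8*(-5) + Z)*(31 + Z) = (-40 + Z)*(31 + Z))
d(j(5, 11)) - 1*(-210702) = (-1240 + (-23)² - 9*(-23)) - 1*(-210702) = (-1240 + 529 + 207) + 210702 = -504 + 210702 = 210198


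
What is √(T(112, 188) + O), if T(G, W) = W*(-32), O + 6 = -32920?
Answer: I*√38942 ≈ 197.34*I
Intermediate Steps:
O = -32926 (O = -6 - 32920 = -32926)
T(G, W) = -32*W
√(T(112, 188) + O) = √(-32*188 - 32926) = √(-6016 - 32926) = √(-38942) = I*√38942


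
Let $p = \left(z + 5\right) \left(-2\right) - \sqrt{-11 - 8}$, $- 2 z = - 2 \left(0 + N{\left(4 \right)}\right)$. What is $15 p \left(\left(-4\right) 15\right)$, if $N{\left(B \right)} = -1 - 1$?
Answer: $5400 + 900 i \sqrt{19} \approx 5400.0 + 3923.0 i$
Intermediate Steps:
$N{\left(B \right)} = -2$
$z = -2$ ($z = - \frac{\left(-2\right) \left(0 - 2\right)}{2} = - \frac{\left(-2\right) \left(-2\right)}{2} = \left(- \frac{1}{2}\right) 4 = -2$)
$p = -6 - i \sqrt{19}$ ($p = \left(-2 + 5\right) \left(-2\right) - \sqrt{-11 - 8} = 3 \left(-2\right) - \sqrt{-19} = -6 - i \sqrt{19} \approx -6.0 - 4.3589 i$)
$15 p \left(\left(-4\right) 15\right) = 15 \left(-6 - i \sqrt{19}\right) \left(\left(-4\right) 15\right) = \left(-90 - 15 i \sqrt{19}\right) \left(-60\right) = 5400 + 900 i \sqrt{19}$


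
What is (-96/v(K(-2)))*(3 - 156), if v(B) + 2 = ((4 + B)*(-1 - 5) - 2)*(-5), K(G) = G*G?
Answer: 1836/31 ≈ 59.226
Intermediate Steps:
K(G) = G**2
v(B) = 128 + 30*B (v(B) = -2 + ((4 + B)*(-1 - 5) - 2)*(-5) = -2 + ((4 + B)*(-6) - 2)*(-5) = -2 + ((-24 - 6*B) - 2)*(-5) = -2 + (-26 - 6*B)*(-5) = -2 + (130 + 30*B) = 128 + 30*B)
(-96/v(K(-2)))*(3 - 156) = (-96/(128 + 30*(-2)**2))*(3 - 156) = -96/(128 + 30*4)*(-153) = -96/(128 + 120)*(-153) = -96/248*(-153) = -96*1/248*(-153) = -12/31*(-153) = 1836/31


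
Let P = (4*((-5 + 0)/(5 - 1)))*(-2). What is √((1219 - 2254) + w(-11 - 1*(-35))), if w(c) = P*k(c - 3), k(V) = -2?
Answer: I*√1055 ≈ 32.481*I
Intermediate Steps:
P = 10 (P = (4*(-5/4))*(-2) = -5*(-2) = 10)
w(c) = -20 (w(c) = 10*(-2) = -20)
√((1219 - 2254) + w(-11 - 1*(-35))) = √((1219 - 2254) - 20) = √(-1035 - 20) = √(-1055) = I*√1055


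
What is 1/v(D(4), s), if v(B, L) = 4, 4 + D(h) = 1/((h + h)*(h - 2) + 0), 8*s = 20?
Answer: ¼ ≈ 0.25000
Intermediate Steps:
s = 5/2 (s = (⅛)*20 = 5/2 ≈ 2.5000)
D(h) = -4 + 1/(2*h*(-2 + h)) (D(h) = -4 + 1/((h + h)*(h - 2) + 0) = -4 + 1/((2*h)*(-2 + h) + 0) = -4 + 1/(2*h*(-2 + h) + 0) = -4 + 1/(2*h*(-2 + h)))
1/v(D(4), s) = 1/4 = ¼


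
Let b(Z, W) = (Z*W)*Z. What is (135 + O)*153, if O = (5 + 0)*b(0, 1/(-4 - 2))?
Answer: 20655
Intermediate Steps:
b(Z, W) = W*Z² (b(Z, W) = (W*Z)*Z = W*Z²)
O = 0 (O = (5 + 0)*(0²/(-4 - 2)) = 5*(0/(-6)) = 5*(-⅙*0) = 5*0 = 0)
(135 + O)*153 = (135 + 0)*153 = 135*153 = 20655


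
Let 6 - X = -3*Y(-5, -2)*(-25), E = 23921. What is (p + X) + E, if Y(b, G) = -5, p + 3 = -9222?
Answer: 15077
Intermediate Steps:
p = -9225 (p = -3 - 9222 = -9225)
X = 381 (X = 6 - (-3*(-5))*(-25) = 6 - 15*(-25) = 6 - 1*(-375) = 6 + 375 = 381)
(p + X) + E = (-9225 + 381) + 23921 = -8844 + 23921 = 15077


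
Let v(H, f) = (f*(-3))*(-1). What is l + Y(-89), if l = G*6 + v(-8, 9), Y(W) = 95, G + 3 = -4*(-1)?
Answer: 128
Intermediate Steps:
v(H, f) = 3*f (v(H, f) = -3*f*(-1) = 3*f)
G = 1 (G = -3 - 4*(-1) = -3 + 4 = 1)
l = 33 (l = 1*6 + 3*9 = 6 + 27 = 33)
l + Y(-89) = 33 + 95 = 128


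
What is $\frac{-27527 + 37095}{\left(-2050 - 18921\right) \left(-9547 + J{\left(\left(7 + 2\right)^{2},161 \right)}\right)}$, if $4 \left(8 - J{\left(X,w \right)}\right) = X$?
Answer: $\frac{38272}{801868127} \approx 4.7729 \cdot 10^{-5}$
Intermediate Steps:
$J{\left(X,w \right)} = 8 - \frac{X}{4}$
$\frac{-27527 + 37095}{\left(-2050 - 18921\right) \left(-9547 + J{\left(\left(7 + 2\right)^{2},161 \right)}\right)} = \frac{-27527 + 37095}{\left(-2050 - 18921\right) \left(-9547 + \left(8 - \frac{\left(7 + 2\right)^{2}}{4}\right)\right)} = \frac{9568}{\left(-20971\right) \left(-9547 + \left(8 - \frac{9^{2}}{4}\right)\right)} = \frac{9568}{\left(-20971\right) \left(-9547 + \left(8 - \frac{81}{4}\right)\right)} = \frac{9568}{\left(-20971\right) \left(-9547 - \frac{49}{4}\right)} = \frac{9568}{\left(-20971\right) \left(- \frac{38237}{4}\right)} = \frac{9568}{\frac{801868127}{4}} = 9568 \cdot \frac{4}{801868127} = \frac{38272}{801868127}$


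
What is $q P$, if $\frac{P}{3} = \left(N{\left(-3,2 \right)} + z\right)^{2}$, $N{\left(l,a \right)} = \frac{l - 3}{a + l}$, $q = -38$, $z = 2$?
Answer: $-7296$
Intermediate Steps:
$N{\left(l,a \right)} = \frac{-3 + l}{a + l}$
$P = 192$ ($P = 3 \left(\frac{-3 - 3}{2 - 3} + 2\right)^{2} = 3 \left(\frac{1}{-1} \left(-6\right) + 2\right)^{2} = 3 \left(\left(-1\right) \left(-6\right) + 2\right)^{2} = 3 \left(6 + 2\right)^{2} = 3 \cdot 8^{2} = 3 \cdot 64 = 192$)
$q P = \left(-38\right) 192 = -7296$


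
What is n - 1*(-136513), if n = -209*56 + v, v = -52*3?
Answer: 124653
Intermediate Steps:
v = -156
n = -11860 (n = -209*56 - 156 = -11704 - 156 = -11860)
n - 1*(-136513) = -11860 - 1*(-136513) = -11860 + 136513 = 124653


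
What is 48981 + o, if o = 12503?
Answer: 61484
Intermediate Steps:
48981 + o = 48981 + 12503 = 61484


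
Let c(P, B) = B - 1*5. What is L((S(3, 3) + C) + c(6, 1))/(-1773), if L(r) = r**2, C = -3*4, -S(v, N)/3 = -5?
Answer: -1/1773 ≈ -0.00056402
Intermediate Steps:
S(v, N) = 15 (S(v, N) = -3*(-5) = 15)
c(P, B) = -5 + B (c(P, B) = B - 5 = -5 + B)
C = -12
L((S(3, 3) + C) + c(6, 1))/(-1773) = ((15 - 12) + (-5 + 1))**2/(-1773) = (3 - 4)**2*(-1/1773) = (-1)**2*(-1/1773) = 1*(-1/1773) = -1/1773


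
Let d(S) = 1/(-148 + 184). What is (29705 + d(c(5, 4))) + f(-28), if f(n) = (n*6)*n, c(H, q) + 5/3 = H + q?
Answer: 1238725/36 ≈ 34409.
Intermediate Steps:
c(H, q) = -5/3 + H + q (c(H, q) = -5/3 + (H + q) = -5/3 + H + q)
f(n) = 6*n² (f(n) = (6*n)*n = 6*n²)
d(S) = 1/36
(29705 + d(c(5, 4))) + f(-28) = (29705 + 1/36) + 6*(-28)² = 1069381/36 + 6*784 = 1069381/36 + 4704 = 1238725/36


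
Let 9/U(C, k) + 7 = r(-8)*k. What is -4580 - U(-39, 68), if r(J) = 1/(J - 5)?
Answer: -242701/53 ≈ -4579.3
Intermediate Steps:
r(J) = 1/(-5 + J)
U(C, k) = 9/(-7 - k/13) (U(C, k) = 9/(-7 + k/(-5 - 8)) = 9/(-7 + k/(-13)) = 9/(-7 - k/13))
-4580 - U(-39, 68) = -4580 - (-117)/(91 + 68) = -4580 - (-117)/159 = -4580 - 1*(-39/53) = -4580 + 39/53 = -242701/53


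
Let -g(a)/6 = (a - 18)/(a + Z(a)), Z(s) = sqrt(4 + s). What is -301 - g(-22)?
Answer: -72911/251 + 360*I*sqrt(2)/251 ≈ -290.48 + 2.0284*I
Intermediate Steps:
g(a) = -6*(-18 + a)/(a + sqrt(4 + a)) (g(a) = -6*(a - 18)/(a + sqrt(4 + a)) = -6*(-18 + a)/(a + sqrt(4 + a)))
-301 - g(-22) = -301 - 6*(18 - 1*(-22))/(-22 + sqrt(4 - 22)) = -301 - 6*(18 + 22)/(-22 + sqrt(-18)) = -301 - 6*40/(-22 + 3*I*sqrt(2)) = -301 - 240/(-22 + 3*I*sqrt(2))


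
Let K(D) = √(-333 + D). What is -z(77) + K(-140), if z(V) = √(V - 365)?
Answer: I*(√473 - 12*√2) ≈ 4.778*I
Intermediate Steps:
z(V) = √(-365 + V)
-z(77) + K(-140) = -√(-365 + 77) + √(-333 - 140) = -√(-288) + √(-473) = -12*I*√2 + I*√473 = I*√473 - 12*I*√2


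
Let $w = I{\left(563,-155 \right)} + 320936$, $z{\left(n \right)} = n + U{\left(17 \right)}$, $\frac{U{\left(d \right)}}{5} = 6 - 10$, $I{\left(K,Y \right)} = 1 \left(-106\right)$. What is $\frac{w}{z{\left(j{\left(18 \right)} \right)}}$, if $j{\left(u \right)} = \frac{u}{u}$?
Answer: $- \frac{320830}{19} \approx -16886.0$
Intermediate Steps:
$I{\left(K,Y \right)} = -106$
$U{\left(d \right)} = -20$ ($U{\left(d \right)} = 5 \left(6 - 10\right) = 5 \left(-4\right) = -20$)
$j{\left(u \right)} = 1$
$z{\left(n \right)} = -20 + n$ ($z{\left(n \right)} = n - 20 = -20 + n$)
$w = 320830$ ($w = -106 + 320936 = 320830$)
$\frac{w}{z{\left(j{\left(18 \right)} \right)}} = \frac{320830}{-20 + 1} = \frac{320830}{-19} = 320830 \left(- \frac{1}{19}\right) = - \frac{320830}{19}$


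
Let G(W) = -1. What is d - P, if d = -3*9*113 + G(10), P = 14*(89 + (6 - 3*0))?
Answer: -4382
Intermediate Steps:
P = 1330 (P = 14*(89 + (6 + 0)) = 14*(89 + 6) = 14*95 = 1330)
d = -3052 (d = -3*9*113 - 1 = -27*113 - 1 = -3051 - 1 = -3052)
d - P = -3052 - 1*1330 = -3052 - 1330 = -4382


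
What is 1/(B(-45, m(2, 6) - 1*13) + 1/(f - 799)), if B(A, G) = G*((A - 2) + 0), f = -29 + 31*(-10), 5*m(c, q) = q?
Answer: 5690/3155669 ≈ 0.0018031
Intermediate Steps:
m(c, q) = q/5
f = -339 (f = -29 - 310 = -339)
B(A, G) = G*(-2 + A) (B(A, G) = G*((-2 + A) + 0) = G*(-2 + A))
1/(B(-45, m(2, 6) - 1*13) + 1/(f - 799)) = 1/(((⅕)*6 - 1*13)*(-2 - 45) + 1/(-339 - 799)) = 1/((6/5 - 13)*(-47) + 1/(-1138)) = 1/(-59/5*(-47) - 1/1138) = 1/(2773/5 - 1/1138) = 1/(3155669/5690) = 5690/3155669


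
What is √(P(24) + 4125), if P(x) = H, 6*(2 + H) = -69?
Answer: √16446/2 ≈ 64.121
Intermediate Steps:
H = -27/2 (H = -2 + (⅙)*(-69) = -2 - 23/2 = -27/2 ≈ -13.500)
P(x) = -27/2
√(P(24) + 4125) = √(-27/2 + 4125) = √(8223/2) = √16446/2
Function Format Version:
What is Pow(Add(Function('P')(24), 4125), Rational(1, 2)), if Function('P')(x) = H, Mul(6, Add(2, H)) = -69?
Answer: Mul(Rational(1, 2), Pow(16446, Rational(1, 2))) ≈ 64.121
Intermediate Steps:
H = Rational(-27, 2) (H = Add(-2, Mul(Rational(1, 6), -69)) = Add(-2, Rational(-23, 2)) = Rational(-27, 2) ≈ -13.500)
Function('P')(x) = Rational(-27, 2)
Pow(Add(Function('P')(24), 4125), Rational(1, 2)) = Pow(Add(Rational(-27, 2), 4125), Rational(1, 2)) = Pow(Rational(8223, 2), Rational(1, 2)) = Mul(Rational(1, 2), Pow(16446, Rational(1, 2)))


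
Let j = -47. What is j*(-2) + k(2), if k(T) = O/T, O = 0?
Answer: 94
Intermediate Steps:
k(T) = 0 (k(T) = 0/T = 0)
j*(-2) + k(2) = -47*(-2) + 0 = 94 + 0 = 94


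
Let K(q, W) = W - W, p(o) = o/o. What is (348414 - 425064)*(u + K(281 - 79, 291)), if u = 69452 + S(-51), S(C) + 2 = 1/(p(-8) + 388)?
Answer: -2070780309150/389 ≈ -5.3233e+9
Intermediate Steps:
p(o) = 1
S(C) = -777/389 (S(C) = -2 + 1/(1 + 388) = -2 + 1/389 = -777/389)
K(q, W) = 0
u = 27016051/389 (u = 69452 - 777/389 = 27016051/389 ≈ 69450.)
(348414 - 425064)*(u + K(281 - 79, 291)) = (348414 - 425064)*(27016051/389 + 0) = -76650*27016051/389 = -2070780309150/389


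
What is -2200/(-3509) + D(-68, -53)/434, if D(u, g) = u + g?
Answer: 48201/138446 ≈ 0.34816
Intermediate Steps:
D(u, g) = g + u
-2200/(-3509) + D(-68, -53)/434 = -2200/(-3509) + (-53 - 68)/434 = -2200*(-1/3509) - 121*1/434 = 200/319 - 121/434 = 48201/138446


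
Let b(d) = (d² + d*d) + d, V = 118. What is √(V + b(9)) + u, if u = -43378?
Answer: -43361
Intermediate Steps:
b(d) = d + 2*d² (b(d) = (d² + d²) + d = 2*d² + d = d + 2*d²)
√(V + b(9)) + u = √(118 + 9*(1 + 2*9)) - 43378 = √(118 + 9*(1 + 18)) - 43378 = √(118 + 9*19) - 43378 = √(118 + 171) - 43378 = √289 - 43378 = 17 - 43378 = -43361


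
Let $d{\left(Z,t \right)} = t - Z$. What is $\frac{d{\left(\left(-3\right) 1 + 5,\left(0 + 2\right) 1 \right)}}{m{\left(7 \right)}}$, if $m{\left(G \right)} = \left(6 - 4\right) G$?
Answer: $0$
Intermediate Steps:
$m{\left(G \right)} = 2 G$
$\frac{d{\left(\left(-3\right) 1 + 5,\left(0 + 2\right) 1 \right)}}{m{\left(7 \right)}} = \frac{\left(0 + 2\right) 1 - \left(\left(-3\right) 1 + 5\right)}{2 \cdot 7} = \frac{2 \cdot 1 - \left(-3 + 5\right)}{14} = \left(2 - 2\right) \frac{1}{14} = 0 \cdot \frac{1}{14} = 0$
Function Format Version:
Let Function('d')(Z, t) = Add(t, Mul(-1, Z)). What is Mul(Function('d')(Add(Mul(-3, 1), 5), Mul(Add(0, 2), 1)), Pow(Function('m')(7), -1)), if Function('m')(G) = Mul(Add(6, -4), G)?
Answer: 0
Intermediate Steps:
Function('m')(G) = Mul(2, G)
Mul(Function('d')(Add(Mul(-3, 1), 5), Mul(Add(0, 2), 1)), Pow(Function('m')(7), -1)) = Mul(Add(Mul(Add(0, 2), 1), Mul(-1, Add(Mul(-3, 1), 5))), Pow(Mul(2, 7), -1)) = Mul(Add(Mul(2, 1), Mul(-1, Add(-3, 5))), Pow(14, -1)) = Mul(Add(2, Mul(-1, 2)), Rational(1, 14)) = Mul(Add(2, -2), Rational(1, 14)) = Mul(0, Rational(1, 14)) = 0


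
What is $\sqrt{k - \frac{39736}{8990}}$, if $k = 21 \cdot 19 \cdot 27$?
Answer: $\frac{\sqrt{217579427665}}{4495} \approx 103.77$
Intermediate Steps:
$k = 10773$ ($k = 399 \cdot 27 = 10773$)
$\sqrt{k - \frac{39736}{8990}} = \sqrt{10773 - \frac{39736}{8990}} = \sqrt{10773 - \frac{19868}{4495}} = \sqrt{\frac{48404767}{4495}} = \frac{\sqrt{217579427665}}{4495}$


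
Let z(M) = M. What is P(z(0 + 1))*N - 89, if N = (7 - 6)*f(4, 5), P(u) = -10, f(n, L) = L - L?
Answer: -89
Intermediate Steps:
f(n, L) = 0
N = 0 (N = (7 - 6)*0 = 1*0 = 0)
P(z(0 + 1))*N - 89 = -10*0 - 89 = 0 - 89 = -89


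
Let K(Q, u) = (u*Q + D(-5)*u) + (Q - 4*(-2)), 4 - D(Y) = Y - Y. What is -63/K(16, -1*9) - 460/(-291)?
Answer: 30031/15132 ≈ 1.9846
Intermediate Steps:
D(Y) = 4 (D(Y) = 4 - (Y - Y) = 4 - 1*0 = 4 + 0 = 4)
K(Q, u) = 8 + Q + 4*u + Q*u (K(Q, u) = (u*Q + 4*u) + (Q - 4*(-2)) = (Q*u + 4*u) + (Q + 8) = (4*u + Q*u) + (8 + Q) = 8 + Q + 4*u + Q*u)
-63/K(16, -1*9) - 460/(-291) = -63/(8 + 16 + 4*(-1*9) + 16*(-1*9)) - 460/(-291) = -63/(8 + 16 + 4*(-9) + 16*(-9)) - 460*(-1/291) = -63/(8 + 16 - 36 - 144) + 460/291 = -63/(-156) + 460/291 = -63*(-1/156) + 460/291 = 21/52 + 460/291 = 30031/15132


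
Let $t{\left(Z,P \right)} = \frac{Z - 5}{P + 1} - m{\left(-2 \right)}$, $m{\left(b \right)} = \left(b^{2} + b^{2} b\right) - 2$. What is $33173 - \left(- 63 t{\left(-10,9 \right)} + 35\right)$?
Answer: $\frac{66843}{2} \approx 33422.0$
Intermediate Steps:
$m{\left(b \right)} = -2 + b^{2} + b^{3}$ ($m{\left(b \right)} = \left(b^{2} + b^{3}\right) - 2 = -2 + b^{2} + b^{3}$)
$t{\left(Z,P \right)} = 6 + \frac{-5 + Z}{1 + P}$ ($t{\left(Z,P \right)} = \frac{Z - 5}{P + 1} - \left(-2 + \left(-2\right)^{2} + \left(-2\right)^{3}\right) = \frac{-5 + Z}{1 + P} - \left(-2 + 4 - 8\right) = \frac{-5 + Z}{1 + P} - -6 = \frac{-5 + Z}{1 + P} + 6 = 6 + \frac{-5 + Z}{1 + P}$)
$33173 - \left(- 63 t{\left(-10,9 \right)} + 35\right) = 33173 - \left(- 63 \frac{1 - 10 + 6 \cdot 9}{1 + 9} + 35\right) = 33173 - \left(- 63 \frac{1 - 10 + 54}{10} + 35\right) = 33173 - \left(- 63 \cdot \frac{1}{10} \cdot 45 + 35\right) = 33173 - \left(\left(-63\right) \frac{9}{2} + 35\right) = 33173 - \left(- \frac{567}{2} + 35\right) = 33173 - - \frac{497}{2} = 33173 + \frac{497}{2} = \frac{66843}{2}$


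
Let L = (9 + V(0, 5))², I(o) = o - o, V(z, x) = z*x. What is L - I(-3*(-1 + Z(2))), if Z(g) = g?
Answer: 81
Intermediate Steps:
V(z, x) = x*z
I(o) = 0
L = 81 (L = (9 + 5*0)² = (9 + 0)² = 9² = 81)
L - I(-3*(-1 + Z(2))) = 81 - 1*0 = 81 + 0 = 81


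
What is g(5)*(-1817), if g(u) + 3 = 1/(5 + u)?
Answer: 52693/10 ≈ 5269.3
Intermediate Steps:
g(u) = -3 + 1/(5 + u)
g(5)*(-1817) = ((-14 - 3*5)/(5 + 5))*(-1817) = ((-14 - 15)/10)*(-1817) = ((1/10)*(-29))*(-1817) = -29/10*(-1817) = 52693/10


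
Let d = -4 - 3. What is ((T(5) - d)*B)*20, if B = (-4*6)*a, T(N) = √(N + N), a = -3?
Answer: 10080 + 1440*√10 ≈ 14634.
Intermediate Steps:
T(N) = √2*√N (T(N) = √(2*N) = √2*√N)
B = 72 (B = -4*6*(-3) = -24*(-3) = 72)
d = -7
((T(5) - d)*B)*20 = ((√2*√5 - 1*(-7))*72)*20 = ((√10 + 7)*72)*20 = ((7 + √10)*72)*20 = (504 + 72*√10)*20 = 10080 + 1440*√10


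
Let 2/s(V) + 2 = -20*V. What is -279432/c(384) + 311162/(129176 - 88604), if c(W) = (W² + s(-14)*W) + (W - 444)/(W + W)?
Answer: 153662494269925/26611021782702 ≈ 5.7744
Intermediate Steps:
s(V) = 2/(-2 - 20*V)
c(W) = W² + W/139 + (-444 + W)/(2*W) (c(W) = (W² + (-1/(1 + 10*(-14)))*W) + (W - 444)/(W + W) = (W² + (-1/(1 - 140))*W) + (-444 + W)/((2*W)) = (W² + (-1/(-139))*W) + (-444 + W)*(1/(2*W)) = (W² + (-1*(-1/139))*W) + (-444 + W)/(2*W) = (W² + W/139) + (-444 + W)/(2*W) = W² + W/139 + (-444 + W)/(2*W))
-279432/c(384) + 311162/(129176 - 88604) = -279432/(½ + 384² - 222/384 + (1/139)*384) + 311162/(129176 - 88604) = -279432/(½ + 147456 - 222*1/384 + 384/139) + 311162/40572 = -279432/(½ + 147456 - 37/64 + 384/139) + 311162*(1/40572) = -279432/1311792457/8896 + 155581/20286 = -279432*8896/1311792457 + 155581/20286 = -2485827072/1311792457 + 155581/20286 = 153662494269925/26611021782702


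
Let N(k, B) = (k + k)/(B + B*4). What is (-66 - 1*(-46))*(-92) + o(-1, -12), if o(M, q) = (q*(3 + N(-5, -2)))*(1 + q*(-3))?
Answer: 64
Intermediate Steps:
N(k, B) = 2*k/(5*B) (N(k, B) = (2*k)/(B + 4*B) = (2*k)/((5*B)) = (2*k)*(1/(5*B)) = 2*k/(5*B))
o(M, q) = 4*q*(1 - 3*q) (o(M, q) = (q*(3 + (2/5)*(-5)/(-2)))*(1 + q*(-3)) = (q*(3 + (2/5)*(-5)*(-1/2)))*(1 - 3*q) = (q*(3 + 1))*(1 - 3*q) = (q*4)*(1 - 3*q) = (4*q)*(1 - 3*q) = 4*q*(1 - 3*q))
(-66 - 1*(-46))*(-92) + o(-1, -12) = (-66 - 1*(-46))*(-92) + 4*(-12)*(1 - 3*(-12)) = (-66 + 46)*(-92) + 4*(-12)*(1 + 36) = -20*(-92) + 4*(-12)*37 = 1840 - 1776 = 64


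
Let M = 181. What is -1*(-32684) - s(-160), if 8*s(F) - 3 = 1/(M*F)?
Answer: 7572142241/231680 ≈ 32684.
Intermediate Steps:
s(F) = 3/8 + 1/(1448*F) (s(F) = 3/8 + (1/(181*F))/8 = 3/8 + 1/(1448*F))
-1*(-32684) - s(-160) = -1*(-32684) - (1 + 543*(-160))/(1448*(-160)) = 32684 - (-1)*(1 - 86880)/(1448*160) = 32684 - (-1)*(-86879)/(1448*160) = 32684 - 1*86879/231680 = 32684 - 86879/231680 = 7572142241/231680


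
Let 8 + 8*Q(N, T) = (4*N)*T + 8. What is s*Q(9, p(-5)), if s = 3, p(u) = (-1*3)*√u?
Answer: -81*I*√5/2 ≈ -90.561*I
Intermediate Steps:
p(u) = -3*√u
Q(N, T) = N*T/2 (Q(N, T) = -1 + ((4*N)*T + 8)/8 = -1 + (4*N*T + 8)/8 = -1 + (8 + 4*N*T)/8 = -1 + (1 + N*T/2) = N*T/2)
s*Q(9, p(-5)) = 3*((½)*9*(-3*I*√5)) = 3*(-27*I*√5/2) = -81*I*√5/2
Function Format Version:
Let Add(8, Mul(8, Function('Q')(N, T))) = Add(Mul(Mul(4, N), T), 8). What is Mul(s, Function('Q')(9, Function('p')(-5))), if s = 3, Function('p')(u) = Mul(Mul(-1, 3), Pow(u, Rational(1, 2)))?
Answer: Mul(Rational(-81, 2), I, Pow(5, Rational(1, 2))) ≈ Mul(-90.561, I)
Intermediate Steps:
Function('p')(u) = Mul(-3, Pow(u, Rational(1, 2)))
Function('Q')(N, T) = Mul(Rational(1, 2), N, T) (Function('Q')(N, T) = Add(-1, Mul(Rational(1, 8), Add(Mul(Mul(4, N), T), 8))) = Add(-1, Mul(Rational(1, 8), Add(Mul(4, N, T), 8))) = Add(-1, Mul(Rational(1, 8), Add(8, Mul(4, N, T)))) = Add(-1, Add(1, Mul(Rational(1, 2), N, T))) = Mul(Rational(1, 2), N, T))
Mul(s, Function('Q')(9, Function('p')(-5))) = Mul(3, Mul(Rational(1, 2), 9, Mul(-3, Pow(-5, Rational(1, 2))))) = Mul(3, Mul(Rational(1, 2), 9, Mul(-3, Mul(I, Pow(5, Rational(1, 2)))))) = Mul(3, Mul(Rational(1, 2), 9, Mul(-3, I, Pow(5, Rational(1, 2))))) = Mul(3, Mul(Rational(-27, 2), I, Pow(5, Rational(1, 2)))) = Mul(Rational(-81, 2), I, Pow(5, Rational(1, 2)))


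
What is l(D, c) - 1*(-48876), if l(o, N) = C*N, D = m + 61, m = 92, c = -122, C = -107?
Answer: 61930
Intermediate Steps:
D = 153 (D = 92 + 61 = 153)
l(o, N) = -107*N
l(D, c) - 1*(-48876) = -107*(-122) - 1*(-48876) = 13054 + 48876 = 61930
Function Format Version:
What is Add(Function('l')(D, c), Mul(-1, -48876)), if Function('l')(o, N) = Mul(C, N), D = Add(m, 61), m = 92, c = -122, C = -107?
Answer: 61930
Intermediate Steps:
D = 153 (D = Add(92, 61) = 153)
Function('l')(o, N) = Mul(-107, N)
Add(Function('l')(D, c), Mul(-1, -48876)) = Add(Mul(-107, -122), Mul(-1, -48876)) = Add(13054, 48876) = 61930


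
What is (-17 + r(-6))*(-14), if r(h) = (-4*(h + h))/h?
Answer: 350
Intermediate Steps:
r(h) = -8 (r(h) = (-8*h)/h = -8)
(-17 + r(-6))*(-14) = (-17 - 8)*(-14) = -25*(-14) = 350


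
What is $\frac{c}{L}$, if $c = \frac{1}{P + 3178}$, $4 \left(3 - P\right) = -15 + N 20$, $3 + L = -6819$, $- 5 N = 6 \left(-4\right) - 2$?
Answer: $- \frac{2}{43097985} \approx -4.6406 \cdot 10^{-8}$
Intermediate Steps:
$N = \frac{26}{5}$ ($N = - \frac{6 \left(-4\right) - 2}{5} = - \frac{-24 - 2}{5} = \left(- \frac{1}{5}\right) \left(-26\right) = \frac{26}{5} \approx 5.2$)
$L = -6822$ ($L = -3 - 6819 = -6822$)
$P = - \frac{77}{4}$ ($P = 3 - \frac{-15 + \frac{26}{5} \cdot 20}{4} = 3 - \frac{-15 + 104}{4} = 3 - \frac{89}{4} = - \frac{77}{4} \approx -19.25$)
$c = \frac{4}{12635}$ ($c = \frac{1}{- \frac{77}{4} + 3178} = \frac{1}{\frac{12635}{4}} = \frac{4}{12635} \approx 0.00031658$)
$\frac{c}{L} = \frac{4}{12635 \left(-6822\right)} = \frac{4}{12635} \left(- \frac{1}{6822}\right) = - \frac{2}{43097985}$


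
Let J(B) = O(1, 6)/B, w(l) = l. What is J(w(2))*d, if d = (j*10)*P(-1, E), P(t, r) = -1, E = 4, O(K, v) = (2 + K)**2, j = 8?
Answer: -360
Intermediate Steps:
d = -80 (d = (8*10)*(-1) = 80*(-1) = -80)
J(B) = 9/B (J(B) = (2 + 1)**2/B = 3**2/B = 9/B)
J(w(2))*d = (9/2)*(-80) = -360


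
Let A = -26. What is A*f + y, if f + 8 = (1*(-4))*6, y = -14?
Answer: 818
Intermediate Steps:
f = -32 (f = -8 + (1*(-4))*6 = -8 - 4*6 = -8 - 24 = -32)
A*f + y = -26*(-32) - 14 = 832 - 14 = 818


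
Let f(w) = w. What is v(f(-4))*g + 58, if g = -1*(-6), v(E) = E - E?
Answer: 58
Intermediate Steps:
v(E) = 0
g = 6
v(f(-4))*g + 58 = 0*6 + 58 = 0 + 58 = 58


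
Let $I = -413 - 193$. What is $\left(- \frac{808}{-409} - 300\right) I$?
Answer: $\frac{73866552}{409} \approx 1.806 \cdot 10^{5}$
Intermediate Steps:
$I = -606$
$\left(- \frac{808}{-409} - 300\right) I = \left(- \frac{808}{-409} - 300\right) \left(-606\right) = \left(\left(-808\right) \left(- \frac{1}{409}\right) - 300\right) \left(-606\right) = \left(\frac{808}{409} - 300\right) \left(-606\right) = \left(- \frac{121892}{409}\right) \left(-606\right) = \frac{73866552}{409}$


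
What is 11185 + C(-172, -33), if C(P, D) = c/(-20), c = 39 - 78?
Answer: 223739/20 ≈ 11187.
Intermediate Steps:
c = -39
C(P, D) = 39/20 (C(P, D) = -39/(-20) = -39*(-1/20) = 39/20)
11185 + C(-172, -33) = 11185 + 39/20 = 223739/20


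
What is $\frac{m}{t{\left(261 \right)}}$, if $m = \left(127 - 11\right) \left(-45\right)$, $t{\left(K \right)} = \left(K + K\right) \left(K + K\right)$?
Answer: $- \frac{5}{261} \approx -0.019157$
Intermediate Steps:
$t{\left(K \right)} = 4 K^{2}$ ($t{\left(K \right)} = 2 K 2 K = 4 K^{2}$)
$m = -5220$ ($m = 116 \left(-45\right) = -5220$)
$\frac{m}{t{\left(261 \right)}} = - \frac{5220}{4 \cdot 261^{2}} = - \frac{5220}{4 \cdot 68121} = - \frac{5220}{272484} = \left(-5220\right) \frac{1}{272484} = - \frac{5}{261}$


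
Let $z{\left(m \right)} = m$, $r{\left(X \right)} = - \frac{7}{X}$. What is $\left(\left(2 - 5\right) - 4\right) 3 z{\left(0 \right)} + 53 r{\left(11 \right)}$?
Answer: $- \frac{371}{11} \approx -33.727$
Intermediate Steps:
$\left(\left(2 - 5\right) - 4\right) 3 z{\left(0 \right)} + 53 r{\left(11 \right)} = \left(\left(2 - 5\right) - 4\right) 3 \cdot 0 + 53 \left(- \frac{7}{11}\right) = \left(-3 - 4\right) 3 \cdot 0 + 53 \left(\left(-7\right) \frac{1}{11}\right) = \left(-7\right) 3 \cdot 0 + 53 \left(- \frac{7}{11}\right) = \left(-21\right) 0 - \frac{371}{11} = 0 - \frac{371}{11} = - \frac{371}{11}$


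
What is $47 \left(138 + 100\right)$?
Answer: $11186$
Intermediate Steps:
$47 \left(138 + 100\right) = 47 \cdot 238 = 11186$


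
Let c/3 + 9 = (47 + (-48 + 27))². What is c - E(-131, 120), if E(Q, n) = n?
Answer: 1881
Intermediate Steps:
c = 2001 (c = -27 + 3*(47 + (-48 + 27))² = -27 + 3*(47 - 21)² = -27 + 3*26² = -27 + 3*676 = -27 + 2028 = 2001)
c - E(-131, 120) = 2001 - 1*120 = 2001 - 120 = 1881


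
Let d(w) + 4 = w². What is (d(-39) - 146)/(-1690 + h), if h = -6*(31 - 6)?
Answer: -1371/1840 ≈ -0.74511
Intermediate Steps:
h = -150 (h = -6*25 = -150)
d(w) = -4 + w²
(d(-39) - 146)/(-1690 + h) = ((-4 + (-39)²) - 146)/(-1690 - 150) = ((-4 + 1521) - 146)/(-1840) = (1517 - 146)*(-1/1840) = 1371*(-1/1840) = -1371/1840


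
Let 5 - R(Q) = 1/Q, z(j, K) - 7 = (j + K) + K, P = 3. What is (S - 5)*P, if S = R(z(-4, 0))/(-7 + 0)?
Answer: -17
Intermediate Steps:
z(j, K) = 7 + j + 2*K (z(j, K) = 7 + ((j + K) + K) = 7 + ((K + j) + K) = 7 + (j + 2*K) = 7 + j + 2*K)
R(Q) = 5 - 1/Q
S = -2/3 (S = (5 - 1/(7 - 4 + 2*0))/(-7 + 0) = (5 - 1/(7 - 4 + 0))/(-7) = (5 - 1/3)*(-1/7) = (14/3)*(-1/7) = -2/3 ≈ -0.66667)
(S - 5)*P = (-2/3 - 5)*3 = -17/3*3 = -17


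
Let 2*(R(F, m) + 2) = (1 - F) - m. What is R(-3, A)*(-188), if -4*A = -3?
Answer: 141/2 ≈ 70.500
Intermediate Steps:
A = ¾ (A = -¼*(-3) = ¾ ≈ 0.75000)
R(F, m) = -3/2 - F/2 - m/2 (R(F, m) = -2 + ((1 - F) - m)/2 = -2 + (1 - F - m)/2 = -2 + (½ - F/2 - m/2) = -3/2 - F/2 - m/2)
R(-3, A)*(-188) = (-3/2 - ½*(-3) - ½*¾)*(-188) = (-3/2 + 3/2 - 3/8)*(-188) = -3/8*(-188) = 141/2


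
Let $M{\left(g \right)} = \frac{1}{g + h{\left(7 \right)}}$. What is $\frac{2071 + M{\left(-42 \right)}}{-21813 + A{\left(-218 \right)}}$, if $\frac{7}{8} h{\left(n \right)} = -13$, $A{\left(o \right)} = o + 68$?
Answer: $- \frac{824251}{8741274} \approx -0.094294$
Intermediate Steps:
$A{\left(o \right)} = 68 + o$
$h{\left(n \right)} = - \frac{104}{7}$ ($h{\left(n \right)} = \frac{8}{7} \left(-13\right) = - \frac{104}{7}$)
$M{\left(g \right)} = \frac{1}{- \frac{104}{7} + g}$ ($M{\left(g \right)} = \frac{1}{g - \frac{104}{7}} = \frac{1}{- \frac{104}{7} + g}$)
$\frac{2071 + M{\left(-42 \right)}}{-21813 + A{\left(-218 \right)}} = \frac{2071 + \frac{7}{-104 + 7 \left(-42\right)}}{-21813 + \left(68 - 218\right)} = \frac{2071 + \frac{7}{-104 - 294}}{-21813 - 150} = \frac{2071 + \frac{7}{-398}}{-21963} = \left(2071 + 7 \left(- \frac{1}{398}\right)\right) \left(- \frac{1}{21963}\right) = \left(2071 - \frac{7}{398}\right) \left(- \frac{1}{21963}\right) = \frac{824251}{398} \left(- \frac{1}{21963}\right) = - \frac{824251}{8741274}$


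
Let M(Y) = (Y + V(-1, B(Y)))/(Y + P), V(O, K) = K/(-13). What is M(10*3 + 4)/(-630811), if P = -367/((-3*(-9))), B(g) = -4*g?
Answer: -15606/4518499193 ≈ -3.4538e-6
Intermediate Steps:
V(O, K) = -K/13 (V(O, K) = K*(-1/13) = -K/13)
P = -367/27 ≈ -13.593
M(Y) = 17*Y/(13*(-367/27 + Y)) (M(Y) = (Y - (-4)*Y/13)/(Y - 367/27) = (Y + 4*Y/13)/(-367/27 + Y) = (17*Y/13)/(-367/27 + Y) = 17*Y/(13*(-367/27 + Y)))
M(10*3 + 4)/(-630811) = (459*(10*3 + 4)/(13*(-367 + 27*(10*3 + 4))))/(-630811) = (459*(30 + 4)/(13*(-367 + 27*(30 + 4))))*(-1/630811) = ((459/13)*34/(-367 + 27*34))*(-1/630811) = ((459/13)*34/(-367 + 918))*(-1/630811) = ((459/13)*34/551)*(-1/630811) = ((459/13)*34*(1/551))*(-1/630811) = (15606/7163)*(-1/630811) = -15606/4518499193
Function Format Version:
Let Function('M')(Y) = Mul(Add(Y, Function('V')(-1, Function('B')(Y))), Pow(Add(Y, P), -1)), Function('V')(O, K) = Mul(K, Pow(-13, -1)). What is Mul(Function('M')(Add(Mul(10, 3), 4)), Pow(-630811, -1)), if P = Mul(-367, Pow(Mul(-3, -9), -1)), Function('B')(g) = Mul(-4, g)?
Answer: Rational(-15606, 4518499193) ≈ -3.4538e-6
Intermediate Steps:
Function('V')(O, K) = Mul(Rational(-1, 13), K) (Function('V')(O, K) = Mul(K, Rational(-1, 13)) = Mul(Rational(-1, 13), K))
P = Rational(-367, 27) (P = Mul(-367, Pow(27, -1)) = Mul(-367, Rational(1, 27)) = Rational(-367, 27) ≈ -13.593)
Function('M')(Y) = Mul(Rational(17, 13), Y, Pow(Add(Rational(-367, 27), Y), -1)) (Function('M')(Y) = Mul(Add(Y, Mul(Rational(-1, 13), Mul(-4, Y))), Pow(Add(Y, Rational(-367, 27)), -1)) = Mul(Add(Y, Mul(Rational(4, 13), Y)), Pow(Add(Rational(-367, 27), Y), -1)) = Mul(Mul(Rational(17, 13), Y), Pow(Add(Rational(-367, 27), Y), -1)) = Mul(Rational(17, 13), Y, Pow(Add(Rational(-367, 27), Y), -1)))
Mul(Function('M')(Add(Mul(10, 3), 4)), Pow(-630811, -1)) = Mul(Mul(Rational(459, 13), Add(Mul(10, 3), 4), Pow(Add(-367, Mul(27, Add(Mul(10, 3), 4))), -1)), Pow(-630811, -1)) = Mul(Mul(Rational(459, 13), Add(30, 4), Pow(Add(-367, Mul(27, Add(30, 4))), -1)), Rational(-1, 630811)) = Mul(Mul(Rational(459, 13), 34, Pow(Add(-367, Mul(27, 34)), -1)), Rational(-1, 630811)) = Mul(Mul(Rational(459, 13), 34, Pow(Add(-367, 918), -1)), Rational(-1, 630811)) = Mul(Mul(Rational(459, 13), 34, Pow(551, -1)), Rational(-1, 630811)) = Mul(Mul(Rational(459, 13), 34, Rational(1, 551)), Rational(-1, 630811)) = Mul(Rational(15606, 7163), Rational(-1, 630811)) = Rational(-15606, 4518499193)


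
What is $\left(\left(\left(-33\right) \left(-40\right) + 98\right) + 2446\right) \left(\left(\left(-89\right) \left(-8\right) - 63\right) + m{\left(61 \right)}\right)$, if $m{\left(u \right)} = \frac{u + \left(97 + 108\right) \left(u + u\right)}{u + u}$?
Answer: $3301788$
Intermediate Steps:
$m{\left(u \right)} = \frac{411}{2}$ ($m{\left(u \right)} = \frac{u + 205 \cdot 2 u}{2 u} = \left(u + 410 u\right) \frac{1}{2 u} = 411 u \frac{1}{2 u} = \frac{411}{2}$)
$\left(\left(\left(-33\right) \left(-40\right) + 98\right) + 2446\right) \left(\left(\left(-89\right) \left(-8\right) - 63\right) + m{\left(61 \right)}\right) = \left(\left(\left(-33\right) \left(-40\right) + 98\right) + 2446\right) \left(\left(\left(-89\right) \left(-8\right) - 63\right) + \frac{411}{2}\right) = \left(\left(1320 + 98\right) + 2446\right) \left(\left(712 - 63\right) + \frac{411}{2}\right) = \left(1418 + 2446\right) \left(649 + \frac{411}{2}\right) = 3864 \cdot \frac{1709}{2} = 3301788$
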